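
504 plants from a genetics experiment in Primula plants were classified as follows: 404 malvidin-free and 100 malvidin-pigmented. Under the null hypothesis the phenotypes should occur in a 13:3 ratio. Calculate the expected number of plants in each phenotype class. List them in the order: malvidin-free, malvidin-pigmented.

The 13:3 ratio has 16 parts, so with N = 504 the expected counts are:
  malvidin-free: 504 × 13/16 = 409.5
  malvidin-pigmented: 504 × 3/16 = 94.5

409.5, 94.5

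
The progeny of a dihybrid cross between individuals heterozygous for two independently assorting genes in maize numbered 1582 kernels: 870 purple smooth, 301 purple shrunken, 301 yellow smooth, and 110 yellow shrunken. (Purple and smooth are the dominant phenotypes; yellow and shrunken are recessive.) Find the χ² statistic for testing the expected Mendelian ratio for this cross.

1.825

A dihybrid F₂ with independent assortment and complete dominance at both loci gives a 9:3:3:1 phenotypic ratio.
The 9:3:3:1 ratio has 16 parts, so with N = 1582 the expected counts are:
  purple smooth: 1582 × 9/16 = 889.875
  purple shrunken: 1582 × 3/16 = 296.625
  yellow smooth: 1582 × 3/16 = 296.625
  yellow shrunken: 1582 × 1/16 = 98.875
χ² = Σ (O − E)² / E
  purple smooth: (870 − 889.875)² / 889.875 = 0.4439
  purple shrunken: (301 − 296.625)² / 296.625 = 0.0645
  yellow smooth: (301 − 296.625)² / 296.625 = 0.0645
  yellow shrunken: (110 − 98.875)² / 98.875 = 1.2517
χ² = 0.4439 + 0.0645 + 0.0645 + 1.2517 = 1.8246 ≈ 1.825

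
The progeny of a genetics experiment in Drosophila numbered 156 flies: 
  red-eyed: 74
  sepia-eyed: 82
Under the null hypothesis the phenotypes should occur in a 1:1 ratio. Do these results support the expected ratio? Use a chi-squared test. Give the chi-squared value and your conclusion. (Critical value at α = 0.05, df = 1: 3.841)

The 1:1 ratio has 2 parts, so with N = 156 the expected counts are:
  red-eyed: 156 × 1/2 = 78
  sepia-eyed: 156 × 1/2 = 78
χ² = Σ (O − E)² / E
  red-eyed: (74 − 78)² / 78 = 0.2051
  sepia-eyed: (82 − 78)² / 78 = 0.2051
χ² = 0.2051 + 0.2051 = 0.4102 ≈ 0.410
Degrees of freedom = 2 − 1 = 1; critical value at α = 0.05 is 3.841.
Since 0.410 < 3.841, we fail to reject the null hypothesis — the data are consistent with the 1:1 ratio.

0.410; consistent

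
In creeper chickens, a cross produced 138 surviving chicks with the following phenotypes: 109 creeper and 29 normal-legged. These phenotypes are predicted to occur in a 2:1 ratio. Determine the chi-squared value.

Total ratio parts = 3. Expected numbers out of 138:
  creeper: 138 × 2/3 = 92
  normal-legged: 138 × 1/3 = 46
χ² = Σ (O − E)² / E
  creeper: (109 − 92)² / 92 = 3.1413
  normal-legged: (29 − 46)² / 46 = 6.2826
χ² = 3.1413 + 6.2826 = 9.4239 ≈ 9.424

9.424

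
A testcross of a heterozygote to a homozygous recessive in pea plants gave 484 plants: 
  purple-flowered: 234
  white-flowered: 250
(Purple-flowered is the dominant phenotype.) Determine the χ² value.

A testcross of a heterozygote (Aa × aa) gives a 1:1 phenotypic ratio.
Under the 1:1 hypothesis (Σ ratio = 2, N = 484):
  purple-flowered: 484 × 1/2 = 242
  white-flowered: 484 × 1/2 = 242
χ² = Σ (O − E)² / E
  purple-flowered: (234 − 242)² / 242 = 0.2645
  white-flowered: (250 − 242)² / 242 = 0.2645
χ² = 0.2645 + 0.2645 = 0.529

0.529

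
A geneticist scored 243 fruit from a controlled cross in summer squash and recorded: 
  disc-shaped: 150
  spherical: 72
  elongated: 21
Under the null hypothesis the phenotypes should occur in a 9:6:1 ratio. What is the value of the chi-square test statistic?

Total ratio parts = 16. Expected numbers out of 243:
  disc-shaped: 243 × 9/16 = 136.6875
  spherical: 243 × 6/16 = 91.125
  elongated: 243 × 1/16 = 15.1875
χ² = Σ (O − E)² / E
  disc-shaped: (150 − 136.6875)² / 136.6875 = 1.2966
  spherical: (72 − 91.125)² / 91.125 = 4.0139
  elongated: (21 − 15.1875)² / 15.1875 = 2.2245
χ² = 1.2966 + 4.0139 + 2.2245 = 7.535

7.535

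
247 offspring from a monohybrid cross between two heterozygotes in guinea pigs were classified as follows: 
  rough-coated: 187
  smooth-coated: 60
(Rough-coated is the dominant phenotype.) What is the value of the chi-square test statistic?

0.066

For a monohybrid cross between heterozygotes with complete dominance, the expected phenotypic ratio is 3:1.
Total ratio parts = 4. Expected numbers out of 247:
  rough-coated: 247 × 3/4 = 185.25
  smooth-coated: 247 × 1/4 = 61.75
χ² = Σ (O − E)² / E
  rough-coated: (187 − 185.25)² / 185.25 = 0.0165
  smooth-coated: (60 − 61.75)² / 61.75 = 0.0496
χ² = 0.0165 + 0.0496 = 0.0661 ≈ 0.066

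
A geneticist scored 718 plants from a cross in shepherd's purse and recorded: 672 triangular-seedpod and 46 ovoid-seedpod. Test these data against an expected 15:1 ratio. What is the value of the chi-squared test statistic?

0.030

Total ratio parts = 16. Expected numbers out of 718:
  triangular-seedpod: 718 × 15/16 = 673.125
  ovoid-seedpod: 718 × 1/16 = 44.875
χ² = Σ (O − E)² / E
  triangular-seedpod: (672 − 673.125)² / 673.125 = 0.0019
  ovoid-seedpod: (46 − 44.875)² / 44.875 = 0.0282
χ² = 0.0019 + 0.0282 = 0.0301 ≈ 0.030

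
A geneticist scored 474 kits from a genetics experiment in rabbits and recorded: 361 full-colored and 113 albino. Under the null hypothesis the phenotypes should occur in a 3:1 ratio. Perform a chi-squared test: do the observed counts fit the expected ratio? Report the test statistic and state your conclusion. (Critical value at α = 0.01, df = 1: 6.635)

0.340; consistent

Under the 3:1 hypothesis (Σ ratio = 4, N = 474):
  full-colored: 474 × 3/4 = 355.5
  albino: 474 × 1/4 = 118.5
χ² = Σ (O − E)² / E
  full-colored: (361 − 355.5)² / 355.5 = 0.0851
  albino: (113 − 118.5)² / 118.5 = 0.2553
χ² = 0.0851 + 0.2553 = 0.3404 ≈ 0.340
Degrees of freedom = 2 − 1 = 1; critical value at α = 0.01 is 6.635.
Since 0.340 < 6.635, we fail to reject the null hypothesis — the data are consistent with the 3:1 ratio.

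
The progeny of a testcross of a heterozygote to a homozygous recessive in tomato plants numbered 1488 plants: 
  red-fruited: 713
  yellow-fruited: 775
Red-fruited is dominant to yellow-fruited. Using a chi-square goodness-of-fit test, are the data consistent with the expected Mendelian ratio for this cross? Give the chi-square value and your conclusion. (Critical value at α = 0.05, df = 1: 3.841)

2.583; consistent

A testcross of a heterozygote (Aa × aa) gives a 1:1 phenotypic ratio.
The 1:1 ratio has 2 parts, so with N = 1488 the expected counts are:
  red-fruited: 1488 × 1/2 = 744
  yellow-fruited: 1488 × 1/2 = 744
χ² = Σ (O − E)² / E
  red-fruited: (713 − 744)² / 744 = 1.2917
  yellow-fruited: (775 − 744)² / 744 = 1.2917
χ² = 1.2917 + 1.2917 = 2.5834 ≈ 2.583
Degrees of freedom = 2 − 1 = 1; critical value at α = 0.05 is 3.841.
Since 2.583 < 3.841, we fail to reject the null hypothesis — the data are consistent with the 1:1 ratio.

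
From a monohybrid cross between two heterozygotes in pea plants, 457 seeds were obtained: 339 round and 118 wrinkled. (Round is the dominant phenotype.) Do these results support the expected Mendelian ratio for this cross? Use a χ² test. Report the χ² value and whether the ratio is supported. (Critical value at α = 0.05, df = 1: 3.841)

0.164; consistent

For a monohybrid cross between heterozygotes with complete dominance, the expected phenotypic ratio is 3:1.
Expected counts for N = 457 under a 3:1 ratio (total parts = 4):
  round: 457 × 3/4 = 342.75
  wrinkled: 457 × 1/4 = 114.25
χ² = Σ (O − E)² / E
  round: (339 − 342.75)² / 342.75 = 0.0410
  wrinkled: (118 − 114.25)² / 114.25 = 0.1231
χ² = 0.0410 + 0.1231 = 0.1641 ≈ 0.164
Degrees of freedom = 2 − 1 = 1; critical value at α = 0.05 is 3.841.
Since 0.164 < 3.841, we fail to reject the null hypothesis — the data are consistent with the 3:1 ratio.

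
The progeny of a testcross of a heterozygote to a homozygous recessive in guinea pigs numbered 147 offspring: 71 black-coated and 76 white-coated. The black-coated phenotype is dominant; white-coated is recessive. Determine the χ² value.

0.170

A testcross of a heterozygote (Aa × aa) gives a 1:1 phenotypic ratio.
Under the 1:1 hypothesis (Σ ratio = 2, N = 147):
  black-coated: 147 × 1/2 = 73.5
  white-coated: 147 × 1/2 = 73.5
χ² = Σ (O − E)² / E
  black-coated: (71 − 73.5)² / 73.5 = 0.0850
  white-coated: (76 − 73.5)² / 73.5 = 0.0850
χ² = 0.0850 + 0.0850 = 0.170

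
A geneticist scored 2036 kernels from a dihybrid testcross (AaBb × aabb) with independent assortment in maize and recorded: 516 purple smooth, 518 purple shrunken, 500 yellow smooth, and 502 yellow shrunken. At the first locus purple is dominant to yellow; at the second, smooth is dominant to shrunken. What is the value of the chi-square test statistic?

A dihybrid testcross with independent assortment gives a 1:1:1:1 ratio.
Total ratio parts = 4. Expected numbers out of 2036:
  purple smooth: 2036 × 1/4 = 509
  purple shrunken: 2036 × 1/4 = 509
  yellow smooth: 2036 × 1/4 = 509
  yellow shrunken: 2036 × 1/4 = 509
χ² = Σ (O − E)² / E
  purple smooth: (516 − 509)² / 509 = 0.0963
  purple shrunken: (518 − 509)² / 509 = 0.1591
  yellow smooth: (500 − 509)² / 509 = 0.1591
  yellow shrunken: (502 − 509)² / 509 = 0.0963
χ² = 0.0963 + 0.1591 + 0.1591 + 0.0963 = 0.5108 ≈ 0.511

0.511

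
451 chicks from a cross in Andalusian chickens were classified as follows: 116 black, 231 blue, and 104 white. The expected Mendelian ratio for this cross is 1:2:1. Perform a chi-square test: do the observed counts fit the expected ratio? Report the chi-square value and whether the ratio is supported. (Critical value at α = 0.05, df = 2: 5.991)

0.907; consistent

Expected counts for N = 451 under a 1:2:1 ratio (total parts = 4):
  black: 451 × 1/4 = 112.75
  blue: 451 × 2/4 = 225.5
  white: 451 × 1/4 = 112.75
χ² = Σ (O − E)² / E
  black: (116 − 112.75)² / 112.75 = 0.0937
  blue: (231 − 225.5)² / 225.5 = 0.1341
  white: (104 − 112.75)² / 112.75 = 0.6790
χ² = 0.0937 + 0.1341 + 0.6790 = 0.9068 ≈ 0.907
Degrees of freedom = 3 − 1 = 2; critical value at α = 0.05 is 5.991.
Since 0.907 < 5.991, we fail to reject the null hypothesis — the data are consistent with the 1:2:1 ratio.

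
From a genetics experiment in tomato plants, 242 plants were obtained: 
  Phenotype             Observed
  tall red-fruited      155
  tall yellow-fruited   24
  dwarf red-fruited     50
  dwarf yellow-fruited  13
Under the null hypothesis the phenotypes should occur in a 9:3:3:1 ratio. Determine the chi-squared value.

Under the 9:3:3:1 hypothesis (Σ ratio = 16, N = 242):
  tall red-fruited: 242 × 9/16 = 136.125
  tall yellow-fruited: 242 × 3/16 = 45.375
  dwarf red-fruited: 242 × 3/16 = 45.375
  dwarf yellow-fruited: 242 × 1/16 = 15.125
χ² = Σ (O − E)² / E
  tall red-fruited: (155 − 136.125)² / 136.125 = 2.6172
  tall yellow-fruited: (24 − 45.375)² / 45.375 = 10.0692
  dwarf red-fruited: (50 − 45.375)² / 45.375 = 0.4714
  dwarf yellow-fruited: (13 − 15.125)² / 15.125 = 0.2986
χ² = 2.6172 + 10.0692 + 0.4714 + 0.2986 = 13.4564 ≈ 13.456

13.456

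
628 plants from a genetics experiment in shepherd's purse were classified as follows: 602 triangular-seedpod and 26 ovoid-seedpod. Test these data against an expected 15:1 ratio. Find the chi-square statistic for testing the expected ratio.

Expected counts for N = 628 under a 15:1 ratio (total parts = 16):
  triangular-seedpod: 628 × 15/16 = 588.75
  ovoid-seedpod: 628 × 1/16 = 39.25
χ² = Σ (O − E)² / E
  triangular-seedpod: (602 − 588.75)² / 588.75 = 0.2982
  ovoid-seedpod: (26 − 39.25)² / 39.25 = 4.4729
χ² = 0.2982 + 4.4729 = 4.7711 ≈ 4.771

4.771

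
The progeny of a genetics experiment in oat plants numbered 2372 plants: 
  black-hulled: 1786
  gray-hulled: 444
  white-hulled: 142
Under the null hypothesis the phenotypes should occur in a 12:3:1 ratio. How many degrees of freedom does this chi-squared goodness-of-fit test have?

2

A goodness-of-fit test with 3 phenotype classes has df = 3 − 1 = 2.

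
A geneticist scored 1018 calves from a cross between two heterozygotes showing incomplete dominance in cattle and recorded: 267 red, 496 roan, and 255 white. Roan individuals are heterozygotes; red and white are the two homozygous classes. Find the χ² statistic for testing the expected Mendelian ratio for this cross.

With incomplete dominance, a heterozygote × heterozygote cross gives a 1:2:1 phenotypic ratio.
Expected counts for N = 1018 under a 1:2:1 ratio (total parts = 4):
  red: 1018 × 1/4 = 254.5
  roan: 1018 × 2/4 = 509
  white: 1018 × 1/4 = 254.5
χ² = Σ (O − E)² / E
  red: (267 − 254.5)² / 254.5 = 0.6139
  roan: (496 − 509)² / 509 = 0.3320
  white: (255 − 254.5)² / 254.5 = 0.0010
χ² = 0.6139 + 0.3320 + 0.0010 = 0.9469 ≈ 0.947

0.947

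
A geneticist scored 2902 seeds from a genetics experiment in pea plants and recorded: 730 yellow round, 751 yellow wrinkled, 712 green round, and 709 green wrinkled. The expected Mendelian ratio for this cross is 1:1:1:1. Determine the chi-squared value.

1.551

Expected counts for N = 2902 under a 1:1:1:1 ratio (total parts = 4):
  yellow round: 2902 × 1/4 = 725.5
  yellow wrinkled: 2902 × 1/4 = 725.5
  green round: 2902 × 1/4 = 725.5
  green wrinkled: 2902 × 1/4 = 725.5
χ² = Σ (O − E)² / E
  yellow round: (730 − 725.5)² / 725.5 = 0.0279
  yellow wrinkled: (751 − 725.5)² / 725.5 = 0.8963
  green round: (712 − 725.5)² / 725.5 = 0.2512
  green wrinkled: (709 − 725.5)² / 725.5 = 0.3753
χ² = 0.0279 + 0.8963 + 0.2512 + 0.3753 = 1.5507 ≈ 1.551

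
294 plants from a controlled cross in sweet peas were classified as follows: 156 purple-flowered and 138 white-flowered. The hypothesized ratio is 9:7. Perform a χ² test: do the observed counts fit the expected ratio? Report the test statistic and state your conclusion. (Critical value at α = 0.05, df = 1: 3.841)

Expected counts for N = 294 under a 9:7 ratio (total parts = 16):
  purple-flowered: 294 × 9/16 = 165.375
  white-flowered: 294 × 7/16 = 128.625
χ² = Σ (O − E)² / E
  purple-flowered: (156 − 165.375)² / 165.375 = 0.5315
  white-flowered: (138 − 128.625)² / 128.625 = 0.6833
χ² = 0.5315 + 0.6833 = 1.2148 ≈ 1.215
Degrees of freedom = 2 − 1 = 1; critical value at α = 0.05 is 3.841.
Since 1.215 < 3.841, we fail to reject the null hypothesis — the data are consistent with the 9:7 ratio.

1.215; consistent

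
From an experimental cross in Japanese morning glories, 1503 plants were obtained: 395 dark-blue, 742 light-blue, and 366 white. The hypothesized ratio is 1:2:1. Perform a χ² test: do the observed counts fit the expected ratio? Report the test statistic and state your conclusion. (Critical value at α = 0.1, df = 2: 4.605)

Total ratio parts = 4. Expected numbers out of 1503:
  dark-blue: 1503 × 1/4 = 375.75
  light-blue: 1503 × 2/4 = 751.5
  white: 1503 × 1/4 = 375.75
χ² = Σ (O − E)² / E
  dark-blue: (395 − 375.75)² / 375.75 = 0.9862
  light-blue: (742 − 751.5)² / 751.5 = 0.1201
  white: (366 − 375.75)² / 375.75 = 0.2530
χ² = 0.9862 + 0.1201 + 0.2530 = 1.3593 ≈ 1.359
Degrees of freedom = 3 − 1 = 2; critical value at α = 0.1 is 4.605.
Since 1.359 < 4.605, we fail to reject the null hypothesis — the data are consistent with the 1:2:1 ratio.

1.359; consistent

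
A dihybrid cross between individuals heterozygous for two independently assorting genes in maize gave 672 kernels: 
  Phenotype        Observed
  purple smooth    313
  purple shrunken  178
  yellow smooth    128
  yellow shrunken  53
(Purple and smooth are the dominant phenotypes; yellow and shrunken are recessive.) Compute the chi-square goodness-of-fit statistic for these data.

35.550

A dihybrid F₂ with independent assortment and complete dominance at both loci gives a 9:3:3:1 phenotypic ratio.
The 9:3:3:1 ratio has 16 parts, so with N = 672 the expected counts are:
  purple smooth: 672 × 9/16 = 378
  purple shrunken: 672 × 3/16 = 126
  yellow smooth: 672 × 3/16 = 126
  yellow shrunken: 672 × 1/16 = 42
χ² = Σ (O − E)² / E
  purple smooth: (313 − 378)² / 378 = 11.1772
  purple shrunken: (178 − 126)² / 126 = 21.4603
  yellow smooth: (128 − 126)² / 126 = 0.0317
  yellow shrunken: (53 − 42)² / 42 = 2.8810
χ² = 11.1772 + 21.4603 + 0.0317 + 2.8810 = 35.5502 ≈ 35.550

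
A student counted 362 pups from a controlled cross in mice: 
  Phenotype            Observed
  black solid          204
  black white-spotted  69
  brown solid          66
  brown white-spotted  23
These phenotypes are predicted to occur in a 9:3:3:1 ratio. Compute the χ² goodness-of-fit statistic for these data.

0.077

Under the 9:3:3:1 hypothesis (Σ ratio = 16, N = 362):
  black solid: 362 × 9/16 = 203.625
  black white-spotted: 362 × 3/16 = 67.875
  brown solid: 362 × 3/16 = 67.875
  brown white-spotted: 362 × 1/16 = 22.625
χ² = Σ (O − E)² / E
  black solid: (204 − 203.625)² / 203.625 = 0.0007
  black white-spotted: (69 − 67.875)² / 67.875 = 0.0186
  brown solid: (66 − 67.875)² / 67.875 = 0.0518
  brown white-spotted: (23 − 22.625)² / 22.625 = 0.0062
χ² = 0.0007 + 0.0186 + 0.0518 + 0.0062 = 0.0773 ≈ 0.077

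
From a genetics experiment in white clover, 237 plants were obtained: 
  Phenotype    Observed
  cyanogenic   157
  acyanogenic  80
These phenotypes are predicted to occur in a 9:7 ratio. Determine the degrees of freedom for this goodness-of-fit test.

1

A goodness-of-fit test with 2 phenotype classes has df = 2 − 1 = 1.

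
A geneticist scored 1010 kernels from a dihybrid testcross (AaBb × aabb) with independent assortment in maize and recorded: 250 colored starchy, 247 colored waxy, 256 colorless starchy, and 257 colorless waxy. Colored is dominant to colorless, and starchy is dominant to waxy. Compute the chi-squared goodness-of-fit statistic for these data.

A dihybrid testcross with independent assortment gives a 1:1:1:1 ratio.
The 1:1:1:1 ratio has 4 parts, so with N = 1010 the expected counts are:
  colored starchy: 1010 × 1/4 = 252.5
  colored waxy: 1010 × 1/4 = 252.5
  colorless starchy: 1010 × 1/4 = 252.5
  colorless waxy: 1010 × 1/4 = 252.5
χ² = Σ (O − E)² / E
  colored starchy: (250 − 252.5)² / 252.5 = 0.0248
  colored waxy: (247 − 252.5)² / 252.5 = 0.1198
  colorless starchy: (256 − 252.5)² / 252.5 = 0.0485
  colorless waxy: (257 − 252.5)² / 252.5 = 0.0802
χ² = 0.0248 + 0.1198 + 0.0485 + 0.0802 = 0.2733 ≈ 0.273

0.273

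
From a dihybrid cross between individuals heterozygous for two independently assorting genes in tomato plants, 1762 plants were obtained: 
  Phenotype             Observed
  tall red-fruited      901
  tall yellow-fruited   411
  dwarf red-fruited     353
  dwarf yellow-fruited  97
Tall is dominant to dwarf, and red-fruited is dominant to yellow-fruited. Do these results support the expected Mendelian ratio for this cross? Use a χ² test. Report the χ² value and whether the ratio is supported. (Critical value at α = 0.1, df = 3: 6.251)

A dihybrid F₂ with independent assortment and complete dominance at both loci gives a 9:3:3:1 phenotypic ratio.
Expected counts for N = 1762 under a 9:3:3:1 ratio (total parts = 16):
  tall red-fruited: 1762 × 9/16 = 991.125
  tall yellow-fruited: 1762 × 3/16 = 330.375
  dwarf red-fruited: 1762 × 3/16 = 330.375
  dwarf yellow-fruited: 1762 × 1/16 = 110.125
χ² = Σ (O − E)² / E
  tall red-fruited: (901 − 991.125)² / 991.125 = 8.1952
  tall yellow-fruited: (411 − 330.375)² / 330.375 = 19.6758
  dwarf red-fruited: (353 − 330.375)² / 330.375 = 1.5494
  dwarf yellow-fruited: (97 − 110.125)² / 110.125 = 1.5643
χ² = 8.1952 + 19.6758 + 1.5494 + 1.5643 = 30.9847 ≈ 30.985
Degrees of freedom = 4 − 1 = 3; critical value at α = 0.1 is 6.251.
Since 30.985 > 6.251, we reject the null hypothesis — the data do not fit the 9:3:3:1 ratio.

30.985; not consistent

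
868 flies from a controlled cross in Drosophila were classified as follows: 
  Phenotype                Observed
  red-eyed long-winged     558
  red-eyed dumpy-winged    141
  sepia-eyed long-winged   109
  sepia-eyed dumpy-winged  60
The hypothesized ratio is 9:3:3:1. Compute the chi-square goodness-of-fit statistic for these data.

31.232

The 9:3:3:1 ratio has 16 parts, so with N = 868 the expected counts are:
  red-eyed long-winged: 868 × 9/16 = 488.25
  red-eyed dumpy-winged: 868 × 3/16 = 162.75
  sepia-eyed long-winged: 868 × 3/16 = 162.75
  sepia-eyed dumpy-winged: 868 × 1/16 = 54.25
χ² = Σ (O − E)² / E
  red-eyed long-winged: (558 − 488.25)² / 488.25 = 9.9643
  red-eyed dumpy-winged: (141 − 162.75)² / 162.75 = 2.9067
  sepia-eyed long-winged: (109 − 162.75)² / 162.75 = 17.7515
  sepia-eyed dumpy-winged: (60 − 54.25)² / 54.25 = 0.6094
χ² = 9.9643 + 2.9067 + 17.7515 + 0.6094 = 31.2319 ≈ 31.232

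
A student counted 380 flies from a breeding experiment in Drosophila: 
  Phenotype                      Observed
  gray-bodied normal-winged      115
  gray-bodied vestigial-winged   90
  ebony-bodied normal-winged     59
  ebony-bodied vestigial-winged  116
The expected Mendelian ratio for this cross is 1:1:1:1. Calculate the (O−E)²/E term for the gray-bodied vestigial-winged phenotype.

The 1:1:1:1 ratio has 4 parts, so with N = 380 the expected counts are:
  gray-bodied normal-winged: 380 × 1/4 = 95
  gray-bodied vestigial-winged: 380 × 1/4 = 95
  ebony-bodied normal-winged: 380 × 1/4 = 95
  ebony-bodied vestigial-winged: 380 × 1/4 = 95
Contribution of gray-bodied vestigial-winged: (90 − 95)² / 95 = 0.2632

0.263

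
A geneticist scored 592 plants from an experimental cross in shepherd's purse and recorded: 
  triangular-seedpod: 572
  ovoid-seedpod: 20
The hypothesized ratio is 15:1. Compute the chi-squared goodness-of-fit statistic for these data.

Total ratio parts = 16. Expected numbers out of 592:
  triangular-seedpod: 592 × 15/16 = 555
  ovoid-seedpod: 592 × 1/16 = 37
χ² = Σ (O − E)² / E
  triangular-seedpod: (572 − 555)² / 555 = 0.5207
  ovoid-seedpod: (20 − 37)² / 37 = 7.8108
χ² = 0.5207 + 7.8108 = 8.3315 ≈ 8.332

8.332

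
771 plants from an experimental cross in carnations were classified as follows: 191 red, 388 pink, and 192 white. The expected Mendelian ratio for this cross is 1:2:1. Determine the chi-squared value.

Expected counts for N = 771 under a 1:2:1 ratio (total parts = 4):
  red: 771 × 1/4 = 192.75
  pink: 771 × 2/4 = 385.5
  white: 771 × 1/4 = 192.75
χ² = Σ (O − E)² / E
  red: (191 − 192.75)² / 192.75 = 0.0159
  pink: (388 − 385.5)² / 385.5 = 0.0162
  white: (192 − 192.75)² / 192.75 = 0.0029
χ² = 0.0159 + 0.0162 + 0.0029 = 0.035

0.035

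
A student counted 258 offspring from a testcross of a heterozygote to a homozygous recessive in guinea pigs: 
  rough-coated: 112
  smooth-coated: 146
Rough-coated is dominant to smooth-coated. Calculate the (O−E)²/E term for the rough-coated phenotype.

A testcross of a heterozygote (Aa × aa) gives a 1:1 phenotypic ratio.
Under the 1:1 hypothesis (Σ ratio = 2, N = 258):
  rough-coated: 258 × 1/2 = 129
  smooth-coated: 258 × 1/2 = 129
Contribution of rough-coated: (112 − 129)² / 129 = 2.2403

2.240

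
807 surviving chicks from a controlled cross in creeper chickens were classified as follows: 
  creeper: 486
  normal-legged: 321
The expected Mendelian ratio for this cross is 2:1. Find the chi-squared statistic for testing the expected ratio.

15.078

Expected counts for N = 807 under a 2:1 ratio (total parts = 3):
  creeper: 807 × 2/3 = 538
  normal-legged: 807 × 1/3 = 269
χ² = Σ (O − E)² / E
  creeper: (486 − 538)² / 538 = 5.0260
  normal-legged: (321 − 269)² / 269 = 10.0520
χ² = 5.0260 + 10.0520 = 15.078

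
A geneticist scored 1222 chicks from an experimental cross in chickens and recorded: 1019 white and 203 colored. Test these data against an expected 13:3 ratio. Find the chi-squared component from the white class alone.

0.687

The 13:3 ratio has 16 parts, so with N = 1222 the expected counts are:
  white: 1222 × 13/16 = 992.875
  colored: 1222 × 3/16 = 229.125
Contribution of white: (1019 − 992.875)² / 992.875 = 0.6874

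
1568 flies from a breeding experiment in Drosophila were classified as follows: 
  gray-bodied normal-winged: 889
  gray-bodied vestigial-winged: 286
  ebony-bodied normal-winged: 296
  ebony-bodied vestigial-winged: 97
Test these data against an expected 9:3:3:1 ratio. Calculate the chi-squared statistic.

0.297

Expected counts for N = 1568 under a 9:3:3:1 ratio (total parts = 16):
  gray-bodied normal-winged: 1568 × 9/16 = 882
  gray-bodied vestigial-winged: 1568 × 3/16 = 294
  ebony-bodied normal-winged: 1568 × 3/16 = 294
  ebony-bodied vestigial-winged: 1568 × 1/16 = 98
χ² = Σ (O − E)² / E
  gray-bodied normal-winged: (889 − 882)² / 882 = 0.0556
  gray-bodied vestigial-winged: (286 − 294)² / 294 = 0.2177
  ebony-bodied normal-winged: (296 − 294)² / 294 = 0.0136
  ebony-bodied vestigial-winged: (97 − 98)² / 98 = 0.0102
χ² = 0.0556 + 0.2177 + 0.0136 + 0.0102 = 0.2971 ≈ 0.297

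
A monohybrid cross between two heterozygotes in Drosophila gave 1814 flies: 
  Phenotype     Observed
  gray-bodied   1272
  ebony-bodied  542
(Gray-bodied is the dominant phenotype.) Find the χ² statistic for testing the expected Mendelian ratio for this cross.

For a monohybrid cross between heterozygotes with complete dominance, the expected phenotypic ratio is 3:1.
Expected counts for N = 1814 under a 3:1 ratio (total parts = 4):
  gray-bodied: 1814 × 3/4 = 1360.5
  ebony-bodied: 1814 × 1/4 = 453.5
χ² = Σ (O − E)² / E
  gray-bodied: (1272 − 1360.5)² / 1360.5 = 5.7569
  ebony-bodied: (542 − 453.5)² / 453.5 = 17.2707
χ² = 5.7569 + 17.2707 = 23.0276 ≈ 23.028

23.028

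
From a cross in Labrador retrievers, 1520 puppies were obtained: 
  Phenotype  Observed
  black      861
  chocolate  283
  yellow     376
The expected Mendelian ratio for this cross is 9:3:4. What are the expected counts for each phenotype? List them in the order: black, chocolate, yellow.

855, 285, 380

Expected counts for N = 1520 under a 9:3:4 ratio (total parts = 16):
  black: 1520 × 9/16 = 855
  chocolate: 1520 × 3/16 = 285
  yellow: 1520 × 4/16 = 380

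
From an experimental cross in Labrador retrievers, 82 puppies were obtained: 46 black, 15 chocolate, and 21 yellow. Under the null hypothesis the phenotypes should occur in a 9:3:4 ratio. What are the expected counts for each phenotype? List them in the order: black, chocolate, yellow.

46.125, 15.375, 20.5

The 9:3:4 ratio has 16 parts, so with N = 82 the expected counts are:
  black: 82 × 9/16 = 46.125
  chocolate: 82 × 3/16 = 15.375
  yellow: 82 × 4/16 = 20.5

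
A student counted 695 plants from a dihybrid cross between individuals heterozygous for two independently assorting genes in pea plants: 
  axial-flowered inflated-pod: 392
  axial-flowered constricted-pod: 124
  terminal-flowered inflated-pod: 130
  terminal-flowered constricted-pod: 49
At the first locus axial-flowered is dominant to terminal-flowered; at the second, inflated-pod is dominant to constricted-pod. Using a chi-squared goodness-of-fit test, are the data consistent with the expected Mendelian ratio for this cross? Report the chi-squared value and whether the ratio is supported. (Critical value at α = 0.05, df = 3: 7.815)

A dihybrid F₂ with independent assortment and complete dominance at both loci gives a 9:3:3:1 phenotypic ratio.
Under the 9:3:3:1 hypothesis (Σ ratio = 16, N = 695):
  axial-flowered inflated-pod: 695 × 9/16 = 390.9375
  axial-flowered constricted-pod: 695 × 3/16 = 130.3125
  terminal-flowered inflated-pod: 695 × 3/16 = 130.3125
  terminal-flowered constricted-pod: 695 × 1/16 = 43.4375
χ² = Σ (O − E)² / E
  axial-flowered inflated-pod: (392 − 390.9375)² / 390.9375 = 0.0029
  axial-flowered constricted-pod: (124 − 130.3125)² / 130.3125 = 0.3058
  terminal-flowered inflated-pod: (130 − 130.3125)² / 130.3125 = 0.0007
  terminal-flowered constricted-pod: (49 − 43.4375)² / 43.4375 = 0.7123
χ² = 0.0029 + 0.3058 + 0.0007 + 0.7123 = 1.0217 ≈ 1.022
Degrees of freedom = 4 − 1 = 3; critical value at α = 0.05 is 7.815.
Since 1.022 < 7.815, we fail to reject the null hypothesis — the data are consistent with the 9:3:3:1 ratio.

1.022; consistent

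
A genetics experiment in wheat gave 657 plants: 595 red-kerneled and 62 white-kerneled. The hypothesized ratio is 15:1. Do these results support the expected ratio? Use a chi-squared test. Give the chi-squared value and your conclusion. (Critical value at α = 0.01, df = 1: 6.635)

Total ratio parts = 16. Expected numbers out of 657:
  red-kerneled: 657 × 15/16 = 615.9375
  white-kerneled: 657 × 1/16 = 41.0625
χ² = Σ (O − E)² / E
  red-kerneled: (595 − 615.9375)² / 615.9375 = 0.7117
  white-kerneled: (62 − 41.0625)² / 41.0625 = 10.6759
χ² = 0.7117 + 10.6759 = 11.3876 ≈ 11.388
Degrees of freedom = 2 − 1 = 1; critical value at α = 0.01 is 6.635.
Since 11.388 > 6.635, we reject the null hypothesis — the data do not fit the 15:1 ratio.

11.388; not consistent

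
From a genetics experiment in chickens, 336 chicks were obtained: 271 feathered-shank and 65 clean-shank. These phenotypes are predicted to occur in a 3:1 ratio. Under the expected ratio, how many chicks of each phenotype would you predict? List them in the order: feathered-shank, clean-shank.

Under the 3:1 hypothesis (Σ ratio = 4, N = 336):
  feathered-shank: 336 × 3/4 = 252
  clean-shank: 336 × 1/4 = 84

252, 84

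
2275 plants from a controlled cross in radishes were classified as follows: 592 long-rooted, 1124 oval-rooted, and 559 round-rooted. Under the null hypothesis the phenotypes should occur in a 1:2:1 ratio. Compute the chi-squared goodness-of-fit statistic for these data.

Total ratio parts = 4. Expected numbers out of 2275:
  long-rooted: 2275 × 1/4 = 568.75
  oval-rooted: 2275 × 2/4 = 1137.5
  round-rooted: 2275 × 1/4 = 568.75
χ² = Σ (O − E)² / E
  long-rooted: (592 − 568.75)² / 568.75 = 0.9504
  oval-rooted: (1124 − 1137.5)² / 1137.5 = 0.1602
  round-rooted: (559 − 568.75)² / 568.75 = 0.1671
χ² = 0.9504 + 0.1602 + 0.1671 = 1.2777 ≈ 1.278

1.278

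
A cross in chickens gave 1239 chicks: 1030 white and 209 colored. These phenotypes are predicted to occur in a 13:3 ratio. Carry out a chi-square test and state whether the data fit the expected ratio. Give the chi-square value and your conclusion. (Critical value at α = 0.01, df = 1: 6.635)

Total ratio parts = 16. Expected numbers out of 1239:
  white: 1239 × 13/16 = 1006.6875
  colored: 1239 × 3/16 = 232.3125
χ² = Σ (O − E)² / E
  white: (1030 − 1006.6875)² / 1006.6875 = 0.5399
  colored: (209 − 232.3125)² / 232.3125 = 2.3394
χ² = 0.5399 + 2.3394 = 2.8793 ≈ 2.879
Degrees of freedom = 2 − 1 = 1; critical value at α = 0.01 is 6.635.
Since 2.879 < 6.635, we fail to reject the null hypothesis — the data are consistent with the 13:3 ratio.

2.879; consistent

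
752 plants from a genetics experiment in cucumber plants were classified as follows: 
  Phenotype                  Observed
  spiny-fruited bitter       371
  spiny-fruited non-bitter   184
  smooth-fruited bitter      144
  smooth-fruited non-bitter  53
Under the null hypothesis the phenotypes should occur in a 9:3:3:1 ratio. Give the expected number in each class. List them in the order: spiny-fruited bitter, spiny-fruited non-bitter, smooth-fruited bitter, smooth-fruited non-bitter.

The 9:3:3:1 ratio has 16 parts, so with N = 752 the expected counts are:
  spiny-fruited bitter: 752 × 9/16 = 423
  spiny-fruited non-bitter: 752 × 3/16 = 141
  smooth-fruited bitter: 752 × 3/16 = 141
  smooth-fruited non-bitter: 752 × 1/16 = 47

423, 141, 141, 47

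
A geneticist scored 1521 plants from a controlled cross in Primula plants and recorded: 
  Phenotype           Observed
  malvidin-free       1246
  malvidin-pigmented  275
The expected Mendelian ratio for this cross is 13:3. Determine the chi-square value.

Under the 13:3 hypothesis (Σ ratio = 16, N = 1521):
  malvidin-free: 1521 × 13/16 = 1235.8125
  malvidin-pigmented: 1521 × 3/16 = 285.1875
χ² = Σ (O − E)² / E
  malvidin-free: (1246 − 1235.8125)² / 1235.8125 = 0.0840
  malvidin-pigmented: (275 − 285.1875)² / 285.1875 = 0.3639
χ² = 0.0840 + 0.3639 = 0.4479 ≈ 0.448

0.448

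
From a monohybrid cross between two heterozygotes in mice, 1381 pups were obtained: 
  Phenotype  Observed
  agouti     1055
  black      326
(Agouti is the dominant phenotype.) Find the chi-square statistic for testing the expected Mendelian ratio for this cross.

For a monohybrid cross between heterozygotes with complete dominance, the expected phenotypic ratio is 3:1.
The 3:1 ratio has 4 parts, so with N = 1381 the expected counts are:
  agouti: 1381 × 3/4 = 1035.75
  black: 1381 × 1/4 = 345.25
χ² = Σ (O − E)² / E
  agouti: (1055 − 1035.75)² / 1035.75 = 0.3578
  black: (326 − 345.25)² / 345.25 = 1.0733
χ² = 0.3578 + 1.0733 = 1.4311 ≈ 1.431

1.431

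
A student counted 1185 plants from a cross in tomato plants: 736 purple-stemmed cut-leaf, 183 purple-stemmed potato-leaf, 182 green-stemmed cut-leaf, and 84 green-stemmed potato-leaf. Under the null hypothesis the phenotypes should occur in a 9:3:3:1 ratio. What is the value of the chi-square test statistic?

Total ratio parts = 16. Expected numbers out of 1185:
  purple-stemmed cut-leaf: 1185 × 9/16 = 666.5625
  purple-stemmed potato-leaf: 1185 × 3/16 = 222.1875
  green-stemmed cut-leaf: 1185 × 3/16 = 222.1875
  green-stemmed potato-leaf: 1185 × 1/16 = 74.0625
χ² = Σ (O − E)² / E
  purple-stemmed cut-leaf: (736 − 666.5625)² / 666.5625 = 7.2335
  purple-stemmed potato-leaf: (183 − 222.1875)² / 222.1875 = 6.9116
  green-stemmed cut-leaf: (182 − 222.1875)² / 222.1875 = 7.2688
  green-stemmed potato-leaf: (84 − 74.0625)² / 74.0625 = 1.3334
χ² = 7.2335 + 6.9116 + 7.2688 + 1.3334 = 22.7473 ≈ 22.747

22.747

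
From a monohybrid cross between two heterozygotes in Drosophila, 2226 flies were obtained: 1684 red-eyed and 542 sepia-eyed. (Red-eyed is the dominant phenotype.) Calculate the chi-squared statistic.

For a monohybrid cross between heterozygotes with complete dominance, the expected phenotypic ratio is 3:1.
The 3:1 ratio has 4 parts, so with N = 2226 the expected counts are:
  red-eyed: 2226 × 3/4 = 1669.5
  sepia-eyed: 2226 × 1/4 = 556.5
χ² = Σ (O − E)² / E
  red-eyed: (1684 − 1669.5)² / 1669.5 = 0.1259
  sepia-eyed: (542 − 556.5)² / 556.5 = 0.3778
χ² = 0.1259 + 0.3778 = 0.5037 ≈ 0.504

0.504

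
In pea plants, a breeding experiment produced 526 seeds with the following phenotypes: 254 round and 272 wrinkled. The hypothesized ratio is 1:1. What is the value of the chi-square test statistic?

0.616

The 1:1 ratio has 2 parts, so with N = 526 the expected counts are:
  round: 526 × 1/2 = 263
  wrinkled: 526 × 1/2 = 263
χ² = Σ (O − E)² / E
  round: (254 − 263)² / 263 = 0.3080
  wrinkled: (272 − 263)² / 263 = 0.3080
χ² = 0.3080 + 0.3080 = 0.616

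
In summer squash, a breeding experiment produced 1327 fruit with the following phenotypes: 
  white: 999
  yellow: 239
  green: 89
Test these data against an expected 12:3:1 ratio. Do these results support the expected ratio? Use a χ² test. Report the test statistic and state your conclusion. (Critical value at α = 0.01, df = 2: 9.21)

0.844; consistent

Under the 12:3:1 hypothesis (Σ ratio = 16, N = 1327):
  white: 1327 × 12/16 = 995.25
  yellow: 1327 × 3/16 = 248.8125
  green: 1327 × 1/16 = 82.9375
χ² = Σ (O − E)² / E
  white: (999 − 995.25)² / 995.25 = 0.0141
  yellow: (239 − 248.8125)² / 248.8125 = 0.3870
  green: (89 − 82.9375)² / 82.9375 = 0.4432
χ² = 0.0141 + 0.3870 + 0.4432 = 0.8443 ≈ 0.844
Degrees of freedom = 3 − 1 = 2; critical value at α = 0.01 is 9.21.
Since 0.844 < 9.21, we fail to reject the null hypothesis — the data are consistent with the 12:3:1 ratio.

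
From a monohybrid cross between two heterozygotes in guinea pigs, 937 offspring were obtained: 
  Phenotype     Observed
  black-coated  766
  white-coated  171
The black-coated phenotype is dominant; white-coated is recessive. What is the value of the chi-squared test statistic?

22.771

For a monohybrid cross between heterozygotes with complete dominance, the expected phenotypic ratio is 3:1.
Total ratio parts = 4. Expected numbers out of 937:
  black-coated: 937 × 3/4 = 702.75
  white-coated: 937 × 1/4 = 234.25
χ² = Σ (O − E)² / E
  black-coated: (766 − 702.75)² / 702.75 = 5.6927
  white-coated: (171 − 234.25)² / 234.25 = 17.0782
χ² = 5.6927 + 17.0782 = 22.7709 ≈ 22.771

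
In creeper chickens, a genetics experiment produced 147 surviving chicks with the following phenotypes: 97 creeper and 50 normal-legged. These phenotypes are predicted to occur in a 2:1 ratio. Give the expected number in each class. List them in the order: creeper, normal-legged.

Under the 2:1 hypothesis (Σ ratio = 3, N = 147):
  creeper: 147 × 2/3 = 98
  normal-legged: 147 × 1/3 = 49

98, 49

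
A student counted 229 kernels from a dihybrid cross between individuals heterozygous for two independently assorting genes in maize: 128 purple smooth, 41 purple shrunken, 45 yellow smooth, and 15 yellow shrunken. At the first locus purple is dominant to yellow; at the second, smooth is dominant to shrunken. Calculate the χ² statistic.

A dihybrid F₂ with independent assortment and complete dominance at both loci gives a 9:3:3:1 phenotypic ratio.
The 9:3:3:1 ratio has 16 parts, so with N = 229 the expected counts are:
  purple smooth: 229 × 9/16 = 128.8125
  purple shrunken: 229 × 3/16 = 42.9375
  yellow smooth: 229 × 3/16 = 42.9375
  yellow shrunken: 229 × 1/16 = 14.3125
χ² = Σ (O − E)² / E
  purple smooth: (128 − 128.8125)² / 128.8125 = 0.0051
  purple shrunken: (41 − 42.9375)² / 42.9375 = 0.0874
  yellow smooth: (45 − 42.9375)² / 42.9375 = 0.0991
  yellow shrunken: (15 − 14.3125)² / 14.3125 = 0.0330
χ² = 0.0051 + 0.0874 + 0.0991 + 0.0330 = 0.2246 ≈ 0.225

0.225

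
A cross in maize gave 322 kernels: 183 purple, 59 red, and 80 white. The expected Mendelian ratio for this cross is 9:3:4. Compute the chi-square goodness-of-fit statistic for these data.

0.054

Under the 9:3:4 hypothesis (Σ ratio = 16, N = 322):
  purple: 322 × 9/16 = 181.125
  red: 322 × 3/16 = 60.375
  white: 322 × 4/16 = 80.5
χ² = Σ (O − E)² / E
  purple: (183 − 181.125)² / 181.125 = 0.0194
  red: (59 − 60.375)² / 60.375 = 0.0313
  white: (80 − 80.5)² / 80.5 = 0.0031
χ² = 0.0194 + 0.0313 + 0.0031 = 0.0538 ≈ 0.054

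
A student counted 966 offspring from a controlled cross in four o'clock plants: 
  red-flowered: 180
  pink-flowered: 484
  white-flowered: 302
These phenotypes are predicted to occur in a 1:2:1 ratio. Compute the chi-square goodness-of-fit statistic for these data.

30.820

The 1:2:1 ratio has 4 parts, so with N = 966 the expected counts are:
  red-flowered: 966 × 1/4 = 241.5
  pink-flowered: 966 × 2/4 = 483
  white-flowered: 966 × 1/4 = 241.5
χ² = Σ (O − E)² / E
  red-flowered: (180 − 241.5)² / 241.5 = 15.6615
  pink-flowered: (484 − 483)² / 483 = 0.0021
  white-flowered: (302 − 241.5)² / 241.5 = 15.1563
χ² = 15.6615 + 0.0021 + 15.1563 = 30.8199 ≈ 30.820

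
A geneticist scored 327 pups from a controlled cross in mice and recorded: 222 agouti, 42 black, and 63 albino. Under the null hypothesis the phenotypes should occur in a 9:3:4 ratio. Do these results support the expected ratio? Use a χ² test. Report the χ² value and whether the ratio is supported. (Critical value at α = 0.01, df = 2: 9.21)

18.260; not consistent

Expected counts for N = 327 under a 9:3:4 ratio (total parts = 16):
  agouti: 327 × 9/16 = 183.9375
  black: 327 × 3/16 = 61.3125
  albino: 327 × 4/16 = 81.75
χ² = Σ (O − E)² / E
  agouti: (222 − 183.9375)² / 183.9375 = 7.8763
  black: (42 − 61.3125)² / 61.3125 = 6.0831
  albino: (63 − 81.75)² / 81.75 = 4.3005
χ² = 7.8763 + 6.0831 + 4.3005 = 18.2599 ≈ 18.260
Degrees of freedom = 3 − 1 = 2; critical value at α = 0.01 is 9.21.
Since 18.260 > 9.21, we reject the null hypothesis — the data do not fit the 9:3:4 ratio.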